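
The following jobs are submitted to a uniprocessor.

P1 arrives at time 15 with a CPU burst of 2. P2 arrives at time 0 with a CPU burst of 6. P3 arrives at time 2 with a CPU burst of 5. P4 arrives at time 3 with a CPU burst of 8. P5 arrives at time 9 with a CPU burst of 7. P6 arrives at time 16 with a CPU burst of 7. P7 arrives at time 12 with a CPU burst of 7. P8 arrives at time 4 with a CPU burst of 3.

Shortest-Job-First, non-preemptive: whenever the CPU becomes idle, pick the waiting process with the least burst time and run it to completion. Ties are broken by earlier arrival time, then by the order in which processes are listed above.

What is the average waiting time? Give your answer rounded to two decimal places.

Gantt: | P2 0-6 | P8 6-9 | P3 9-14 | P5 14-21 | P1 21-23 | P7 23-30 | P6 30-37 | P4 37-45 |
Completion: P1=23  P2=6  P3=14  P4=45  P5=21  P6=37  P7=30  P8=9
Turnaround (C−A): P1=8  P2=6  P3=12  P4=42  P5=12  P6=21  P7=18  P8=5
Waiting times: P1=6, P2=0, P3=7, P4=34, P5=5, P6=14, P7=11, P8=2
Average waiting = (6+0+7+34+5+14+11+2) / 8 = 79/8 = 9.88

9.88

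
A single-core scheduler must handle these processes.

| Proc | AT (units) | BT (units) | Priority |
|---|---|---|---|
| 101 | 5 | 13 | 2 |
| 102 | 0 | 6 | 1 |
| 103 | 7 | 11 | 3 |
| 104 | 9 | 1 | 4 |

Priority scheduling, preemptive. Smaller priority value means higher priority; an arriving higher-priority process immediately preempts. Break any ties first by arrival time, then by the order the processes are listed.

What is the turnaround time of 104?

Gantt: | 102 0-6 | 101 6-19 | 103 19-30 | 104 30-31 |
Completion: 101=19  102=6  103=30  104=31
Turnaround (C−A): 101=14  102=6  103=23  104=22
Turnaround(104) = completion − arrival = 31 − 9 = 22

22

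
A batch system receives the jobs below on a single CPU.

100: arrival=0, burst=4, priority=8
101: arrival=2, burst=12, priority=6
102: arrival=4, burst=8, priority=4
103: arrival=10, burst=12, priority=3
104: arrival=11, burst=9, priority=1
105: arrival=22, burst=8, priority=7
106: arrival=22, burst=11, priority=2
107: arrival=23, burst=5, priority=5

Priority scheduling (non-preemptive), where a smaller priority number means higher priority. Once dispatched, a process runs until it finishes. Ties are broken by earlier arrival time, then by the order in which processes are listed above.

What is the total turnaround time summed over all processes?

199

Gantt: | 100 0-4 | 102 4-12 | 104 12-21 | 103 21-33 | 106 33-44 | 107 44-49 | 101 49-61 | 105 61-69 |
Completion: 100=4  101=61  102=12  103=33  104=21  105=69  106=44  107=49
Turnaround (C−A): 100=4  101=59  102=8  103=23  104=10  105=47  106=22  107=26
Turnaround = completion − arrival: 100=4, 101=59, 102=8, 103=23, 104=10, 105=47, 106=22, 107=26
Total turnaround = 4 + 59 + 8 + 23 + 10 + 47 + 22 + 26 = 199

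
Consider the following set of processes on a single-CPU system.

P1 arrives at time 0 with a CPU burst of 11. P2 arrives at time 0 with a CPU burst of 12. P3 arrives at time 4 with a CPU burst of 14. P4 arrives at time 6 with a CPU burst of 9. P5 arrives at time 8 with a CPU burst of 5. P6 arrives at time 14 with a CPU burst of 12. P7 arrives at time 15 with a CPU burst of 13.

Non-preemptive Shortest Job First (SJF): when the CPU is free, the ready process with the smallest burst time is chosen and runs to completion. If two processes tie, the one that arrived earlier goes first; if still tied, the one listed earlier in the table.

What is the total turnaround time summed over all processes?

229

Timeline: | P1 0-11 | P5 11-16 | P4 16-25 | P2 25-37 | P6 37-49 | P7 49-62 | P3 62-76 |
Completion: P1=11  P2=37  P3=76  P4=25  P5=16  P6=49  P7=62
Turnaround (C−A): P1=11  P2=37  P3=72  P4=19  P5=8  P6=35  P7=47
Turnaround = completion − arrival: P1=11, P2=37, P3=72, P4=19, P5=8, P6=35, P7=47
Total turnaround = 11 + 37 + 72 + 19 + 8 + 35 + 47 = 229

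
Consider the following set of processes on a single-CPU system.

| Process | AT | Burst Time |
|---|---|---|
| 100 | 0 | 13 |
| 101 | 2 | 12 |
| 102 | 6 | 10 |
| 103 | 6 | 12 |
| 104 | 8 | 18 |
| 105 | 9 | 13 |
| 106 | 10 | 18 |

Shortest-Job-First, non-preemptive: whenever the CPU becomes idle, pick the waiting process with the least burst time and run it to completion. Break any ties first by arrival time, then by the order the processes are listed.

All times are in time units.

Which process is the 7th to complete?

106

Schedule: | 100 0-13 | 102 13-23 | 101 23-35 | 103 35-47 | 105 47-60 | 104 60-78 | 106 78-96 |
Completion: 100=13  101=35  102=23  103=47  104=78  105=60  106=96
Finish order: 100 → 102 → 101 → 103 → 105 → 104 → 106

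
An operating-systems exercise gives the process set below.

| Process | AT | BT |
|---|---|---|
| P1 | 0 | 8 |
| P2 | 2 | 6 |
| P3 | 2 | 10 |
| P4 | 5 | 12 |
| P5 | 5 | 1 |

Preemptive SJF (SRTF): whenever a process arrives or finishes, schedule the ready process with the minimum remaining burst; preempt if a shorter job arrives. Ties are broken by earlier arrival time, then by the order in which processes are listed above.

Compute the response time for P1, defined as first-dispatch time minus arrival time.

Gantt: | P1 0-5 | P5 5-6 | P1 6-9 | P2 9-15 | P3 15-25 | P4 25-37 |
Completion: P1=9  P2=15  P3=25  P4=37  P5=6
Response(P1) = first start − arrival = 0 − 0 = 0

0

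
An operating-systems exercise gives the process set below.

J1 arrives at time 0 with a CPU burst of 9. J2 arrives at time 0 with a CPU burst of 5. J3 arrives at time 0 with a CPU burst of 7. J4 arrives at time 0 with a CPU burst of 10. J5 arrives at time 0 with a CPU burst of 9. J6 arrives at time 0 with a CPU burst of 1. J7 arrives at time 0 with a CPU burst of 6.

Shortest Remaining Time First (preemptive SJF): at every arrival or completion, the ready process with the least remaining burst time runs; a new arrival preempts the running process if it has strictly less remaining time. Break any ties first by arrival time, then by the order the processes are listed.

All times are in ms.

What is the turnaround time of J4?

47

Schedule: | J6 0-1 | J2 1-6 | J7 6-12 | J3 12-19 | J1 19-28 | J5 28-37 | J4 37-47 |
Completion: J1=28  J2=6  J3=19  J4=47  J5=37  J6=1  J7=12
Turnaround (C−A): J1=28  J2=6  J3=19  J4=47  J5=37  J6=1  J7=12
Turnaround(J4) = completion − arrival = 47 − 0 = 47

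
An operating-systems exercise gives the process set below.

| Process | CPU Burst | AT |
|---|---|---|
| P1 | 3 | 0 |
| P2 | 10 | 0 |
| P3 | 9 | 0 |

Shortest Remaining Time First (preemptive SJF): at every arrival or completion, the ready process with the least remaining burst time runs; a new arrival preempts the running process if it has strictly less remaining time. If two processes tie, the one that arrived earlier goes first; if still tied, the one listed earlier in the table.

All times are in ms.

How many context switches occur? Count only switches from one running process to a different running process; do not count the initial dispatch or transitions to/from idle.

Gantt: | P1 0-3 | P3 3-12 | P2 12-22 |
Completion: P1=3  P2=22  P3=12

2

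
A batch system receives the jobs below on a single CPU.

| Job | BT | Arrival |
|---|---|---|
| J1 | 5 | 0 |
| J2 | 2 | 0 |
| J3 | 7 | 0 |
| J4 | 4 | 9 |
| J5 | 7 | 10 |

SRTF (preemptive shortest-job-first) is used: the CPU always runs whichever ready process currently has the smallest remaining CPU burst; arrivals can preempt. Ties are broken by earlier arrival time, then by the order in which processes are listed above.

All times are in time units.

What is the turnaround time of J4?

4

Timeline: | J2 0-2 | J1 2-7 | J3 7-9 | J4 9-13 | J3 13-18 | J5 18-25 |
Completion: J1=7  J2=2  J3=18  J4=13  J5=25
Turnaround(J4) = completion − arrival = 13 − 9 = 4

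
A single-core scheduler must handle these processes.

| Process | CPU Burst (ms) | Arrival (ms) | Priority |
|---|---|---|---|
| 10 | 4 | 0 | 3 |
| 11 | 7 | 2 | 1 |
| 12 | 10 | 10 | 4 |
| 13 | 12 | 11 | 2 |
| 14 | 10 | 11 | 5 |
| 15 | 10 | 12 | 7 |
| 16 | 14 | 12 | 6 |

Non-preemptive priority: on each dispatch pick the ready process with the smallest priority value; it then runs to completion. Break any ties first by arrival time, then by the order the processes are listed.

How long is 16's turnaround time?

45

Schedule: | 10 0-4 | 11 4-11 | 13 11-23 | 12 23-33 | 14 33-43 | 16 43-57 | 15 57-67 |
Completion: 10=4  11=11  12=33  13=23  14=43  15=67  16=57
Turnaround (C−A): 10=4  11=9  12=23  13=12  14=32  15=55  16=45
Turnaround(16) = completion − arrival = 57 − 12 = 45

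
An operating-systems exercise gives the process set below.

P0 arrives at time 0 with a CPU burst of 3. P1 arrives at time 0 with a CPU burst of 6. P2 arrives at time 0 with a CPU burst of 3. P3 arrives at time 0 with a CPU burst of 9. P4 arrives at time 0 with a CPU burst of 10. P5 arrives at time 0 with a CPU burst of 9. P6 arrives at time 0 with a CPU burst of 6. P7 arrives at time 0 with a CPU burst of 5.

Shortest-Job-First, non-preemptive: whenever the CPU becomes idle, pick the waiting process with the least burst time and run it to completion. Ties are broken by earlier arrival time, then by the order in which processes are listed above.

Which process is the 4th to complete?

P1

Gantt: | P0 0-3 | P2 3-6 | P7 6-11 | P1 11-17 | P6 17-23 | P3 23-32 | P5 32-41 | P4 41-51 |
Completion: P0=3  P1=17  P2=6  P3=32  P4=51  P5=41  P6=23  P7=11
Finish order: P0 → P2 → P7 → P1 → P6 → P3 → P5 → P4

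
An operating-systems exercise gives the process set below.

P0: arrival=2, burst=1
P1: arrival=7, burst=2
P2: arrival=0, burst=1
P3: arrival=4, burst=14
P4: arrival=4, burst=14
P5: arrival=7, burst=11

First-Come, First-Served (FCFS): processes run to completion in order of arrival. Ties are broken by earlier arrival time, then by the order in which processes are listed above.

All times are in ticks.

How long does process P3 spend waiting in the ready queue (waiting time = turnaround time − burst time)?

0

Timeline: | P2 0-1 | idle 1-2 | P0 2-3 | idle 3-4 | P3 4-18 | P4 18-32 | P1 32-34 | P5 34-45 |
Completion: P0=3  P1=34  P2=1  P3=18  P4=32  P5=45
Waiting(P3) = turnaround − burst = 14 − 14 = 0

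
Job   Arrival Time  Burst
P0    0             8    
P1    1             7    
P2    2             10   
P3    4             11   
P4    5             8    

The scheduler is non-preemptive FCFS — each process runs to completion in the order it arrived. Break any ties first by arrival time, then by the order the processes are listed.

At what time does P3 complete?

36

Schedule: | P0 0-8 | P1 8-15 | P2 15-25 | P3 25-36 | P4 36-44 |
Completion: P0=8  P1=15  P2=25  P3=36  P4=44
Turnaround (C−A): P0=8  P1=14  P2=23  P3=32  P4=39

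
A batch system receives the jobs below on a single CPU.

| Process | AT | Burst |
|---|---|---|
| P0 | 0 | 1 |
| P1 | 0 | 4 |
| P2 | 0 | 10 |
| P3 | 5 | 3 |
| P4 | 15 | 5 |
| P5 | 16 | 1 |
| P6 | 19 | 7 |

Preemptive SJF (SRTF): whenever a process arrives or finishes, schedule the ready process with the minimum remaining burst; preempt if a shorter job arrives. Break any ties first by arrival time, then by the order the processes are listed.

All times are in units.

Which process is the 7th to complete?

P6

Schedule: | P0 0-1 | P1 1-5 | P3 5-8 | P2 8-16 | P5 16-17 | P2 17-19 | P4 19-24 | P6 24-31 |
Completion: P0=1  P1=5  P2=19  P3=8  P4=24  P5=17  P6=31
Turnaround (C−A): P0=1  P1=5  P2=19  P3=3  P4=9  P5=1  P6=12
Finish order: P0 → P1 → P3 → P5 → P2 → P4 → P6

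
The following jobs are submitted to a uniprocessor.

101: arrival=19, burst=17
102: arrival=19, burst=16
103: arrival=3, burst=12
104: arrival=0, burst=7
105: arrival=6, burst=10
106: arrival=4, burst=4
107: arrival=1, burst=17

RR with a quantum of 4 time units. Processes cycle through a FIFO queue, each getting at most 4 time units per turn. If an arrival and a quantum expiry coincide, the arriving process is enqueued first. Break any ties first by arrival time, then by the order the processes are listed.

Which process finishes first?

106

Schedule: | 104 0-4 | 107 4-8 | 103 8-12 | 106 12-16 | 104 16-19 | 105 19-23 | 107 23-27 | 103 27-31 | 101 31-35 | 102 35-39 | 105 39-43 | 107 43-47 | 103 47-51 | 101 51-55 | 102 55-59 | 105 59-61 | 107 61-65 | 101 65-69 | 102 69-73 | 107 73-74 | 101 74-78 | 102 78-82 | 101 82-83 |
Completion: 101=83  102=82  103=51  104=19  105=61  106=16  107=74
Finish order: 106 → 104 → 103 → 105 → 107 → 102 → 101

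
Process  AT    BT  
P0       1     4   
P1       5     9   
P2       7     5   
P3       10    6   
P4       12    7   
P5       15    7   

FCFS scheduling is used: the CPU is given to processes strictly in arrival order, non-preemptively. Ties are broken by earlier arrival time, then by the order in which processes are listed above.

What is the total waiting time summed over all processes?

46

Gantt: | idle 0-1 | P0 1-5 | P1 5-14 | P2 14-19 | P3 19-25 | P4 25-32 | P5 32-39 |
Completion: P0=5  P1=14  P2=19  P3=25  P4=32  P5=39
Turnaround (C−A): P0=4  P1=9  P2=12  P3=15  P4=20  P5=24
Waiting = turnaround − burst: P0=0, P1=0, P2=7, P3=9, P4=13, P5=17
Total waiting = 0 + 0 + 7 + 9 + 13 + 17 = 46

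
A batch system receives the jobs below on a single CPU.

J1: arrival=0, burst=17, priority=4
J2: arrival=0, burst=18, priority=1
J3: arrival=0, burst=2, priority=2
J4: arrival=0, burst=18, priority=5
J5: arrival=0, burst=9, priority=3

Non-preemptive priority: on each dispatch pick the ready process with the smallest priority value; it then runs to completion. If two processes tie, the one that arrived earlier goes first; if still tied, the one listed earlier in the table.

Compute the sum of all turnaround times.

177

Gantt: | J2 0-18 | J3 18-20 | J5 20-29 | J1 29-46 | J4 46-64 |
Completion: J1=46  J2=18  J3=20  J4=64  J5=29
Turnaround (C−A): J1=46  J2=18  J3=20  J4=64  J5=29
Turnaround = completion − arrival: J1=46, J2=18, J3=20, J4=64, J5=29
Total turnaround = 46 + 18 + 20 + 64 + 29 = 177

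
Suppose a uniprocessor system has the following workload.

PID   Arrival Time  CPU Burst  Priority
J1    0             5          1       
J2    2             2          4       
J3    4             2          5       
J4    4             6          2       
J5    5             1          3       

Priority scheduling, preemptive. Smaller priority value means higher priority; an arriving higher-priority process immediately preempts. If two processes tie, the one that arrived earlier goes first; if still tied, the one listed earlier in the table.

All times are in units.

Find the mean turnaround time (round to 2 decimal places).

8.60

Timeline: | J1 0-5 | J4 5-11 | J5 11-12 | J2 12-14 | J3 14-16 |
Completion: J1=5  J2=14  J3=16  J4=11  J5=12
Turnaround (C−A): J1=5  J2=12  J3=12  J4=7  J5=7
Turnaround times: J1=5, J2=12, J3=12, J4=7, J5=7
Average turnaround = (5+12+12+7+7) / 5 = 43/5 = 8.60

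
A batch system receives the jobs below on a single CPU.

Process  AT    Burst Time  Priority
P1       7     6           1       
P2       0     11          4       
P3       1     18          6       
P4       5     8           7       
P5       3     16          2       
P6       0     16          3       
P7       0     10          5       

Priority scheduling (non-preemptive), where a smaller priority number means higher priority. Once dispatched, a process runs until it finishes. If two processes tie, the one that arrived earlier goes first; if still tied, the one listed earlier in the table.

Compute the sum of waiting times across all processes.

Gantt: | P6 0-16 | P1 16-22 | P5 22-38 | P2 38-49 | P7 49-59 | P3 59-77 | P4 77-85 |
Completion: P1=22  P2=49  P3=77  P4=85  P5=38  P6=16  P7=59
Turnaround (C−A): P1=15  P2=49  P3=76  P4=80  P5=35  P6=16  P7=59
Waiting = turnaround − burst: P1=9, P2=38, P3=58, P4=72, P5=19, P6=0, P7=49
Total waiting = 9 + 38 + 58 + 72 + 19 + 0 + 49 = 245

245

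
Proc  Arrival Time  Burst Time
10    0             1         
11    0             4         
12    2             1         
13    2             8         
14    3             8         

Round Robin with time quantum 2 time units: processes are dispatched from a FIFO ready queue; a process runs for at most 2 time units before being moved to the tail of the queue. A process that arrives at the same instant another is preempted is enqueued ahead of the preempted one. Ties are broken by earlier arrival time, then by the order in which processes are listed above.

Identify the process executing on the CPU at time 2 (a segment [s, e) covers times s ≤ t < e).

Gantt: | 10 0-1 | 11 1-3 | 12 3-4 | 13 4-6 | 14 6-8 | 11 8-10 | 13 10-12 | 14 12-14 | 13 14-16 | 14 16-18 | 13 18-20 | 14 20-22 |
Completion: 10=1  11=10  12=4  13=20  14=22

11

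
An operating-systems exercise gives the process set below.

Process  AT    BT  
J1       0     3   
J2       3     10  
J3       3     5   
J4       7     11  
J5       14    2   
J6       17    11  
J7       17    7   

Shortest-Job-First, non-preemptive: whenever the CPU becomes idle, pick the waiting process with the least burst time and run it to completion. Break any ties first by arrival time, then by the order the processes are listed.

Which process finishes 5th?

J7

Schedule: | J1 0-3 | J3 3-8 | J2 8-18 | J5 18-20 | J7 20-27 | J4 27-38 | J6 38-49 |
Completion: J1=3  J2=18  J3=8  J4=38  J5=20  J6=49  J7=27
Finish order: J1 → J3 → J2 → J5 → J7 → J4 → J6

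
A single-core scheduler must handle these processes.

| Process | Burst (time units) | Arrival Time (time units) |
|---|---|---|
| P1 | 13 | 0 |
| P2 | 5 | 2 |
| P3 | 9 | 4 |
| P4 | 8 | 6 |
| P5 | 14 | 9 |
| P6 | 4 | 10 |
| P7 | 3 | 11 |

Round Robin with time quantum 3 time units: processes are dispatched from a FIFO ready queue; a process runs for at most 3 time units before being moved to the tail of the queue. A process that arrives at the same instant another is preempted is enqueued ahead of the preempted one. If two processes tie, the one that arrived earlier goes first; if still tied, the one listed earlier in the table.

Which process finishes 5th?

P4

Gantt: | P1 0-3 | P2 3-6 | P1 6-9 | P3 9-12 | P4 12-15 | P2 15-17 | P5 17-20 | P1 20-23 | P6 23-26 | P7 26-29 | P3 29-32 | P4 32-35 | P5 35-38 | P1 38-41 | P6 41-42 | P3 42-45 | P4 45-47 | P5 47-50 | P1 50-51 | P5 51-56 |
Completion: P1=51  P2=17  P3=45  P4=47  P5=56  P6=42  P7=29
Turnaround (C−A): P1=51  P2=15  P3=41  P4=41  P5=47  P6=32  P7=18
Finish order: P2 → P7 → P6 → P3 → P4 → P1 → P5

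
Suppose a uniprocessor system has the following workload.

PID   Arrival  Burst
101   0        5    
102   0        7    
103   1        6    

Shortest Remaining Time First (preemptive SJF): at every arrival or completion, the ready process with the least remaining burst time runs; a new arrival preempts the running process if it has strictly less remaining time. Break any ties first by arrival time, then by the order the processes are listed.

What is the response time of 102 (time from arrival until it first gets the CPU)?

Timeline: | 101 0-5 | 103 5-11 | 102 11-18 |
Completion: 101=5  102=18  103=11
Turnaround (C−A): 101=5  102=18  103=10
Response(102) = first start − arrival = 11 − 0 = 11

11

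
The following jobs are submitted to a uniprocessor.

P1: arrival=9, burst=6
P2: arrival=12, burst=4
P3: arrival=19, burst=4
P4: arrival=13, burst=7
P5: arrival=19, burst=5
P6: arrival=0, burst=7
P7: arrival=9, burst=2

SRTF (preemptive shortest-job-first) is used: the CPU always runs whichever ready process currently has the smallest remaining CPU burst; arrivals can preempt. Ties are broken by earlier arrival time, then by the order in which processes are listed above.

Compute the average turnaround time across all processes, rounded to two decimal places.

Gantt: | P6 0-7 | idle 7-9 | P7 9-11 | P1 11-12 | P2 12-16 | P1 16-21 | P3 21-25 | P5 25-30 | P4 30-37 |
Completion: P1=21  P2=16  P3=25  P4=37  P5=30  P6=7  P7=11
Turnaround times: P1=12, P2=4, P3=6, P4=24, P5=11, P6=7, P7=2
Average turnaround = (12+4+6+24+11+7+2) / 7 = 66/7 = 9.43

9.43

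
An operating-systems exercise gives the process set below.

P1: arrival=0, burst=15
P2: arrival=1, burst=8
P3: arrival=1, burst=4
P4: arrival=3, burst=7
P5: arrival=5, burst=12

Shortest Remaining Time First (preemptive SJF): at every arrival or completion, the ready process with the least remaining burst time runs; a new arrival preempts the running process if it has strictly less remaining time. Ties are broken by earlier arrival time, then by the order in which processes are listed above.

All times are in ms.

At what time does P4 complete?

Timeline: | P1 0-1 | P3 1-5 | P4 5-12 | P2 12-20 | P5 20-32 | P1 32-46 |
Completion: P1=46  P2=20  P3=5  P4=12  P5=32

12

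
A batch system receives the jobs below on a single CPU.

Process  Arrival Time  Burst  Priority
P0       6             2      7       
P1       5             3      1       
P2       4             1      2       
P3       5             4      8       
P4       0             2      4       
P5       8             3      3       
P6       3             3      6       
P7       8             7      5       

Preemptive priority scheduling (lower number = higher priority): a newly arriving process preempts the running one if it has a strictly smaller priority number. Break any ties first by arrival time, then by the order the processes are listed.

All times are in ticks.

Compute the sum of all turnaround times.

Schedule: | P4 0-2 | idle 2-3 | P6 3-4 | P2 4-5 | P1 5-8 | P5 8-11 | P7 11-18 | P6 18-20 | P0 20-22 | P3 22-26 |
Completion: P0=22  P1=8  P2=5  P3=26  P4=2  P5=11  P6=20  P7=18
Turnaround (C−A): P0=16  P1=3  P2=1  P3=21  P4=2  P5=3  P6=17  P7=10
Turnaround = completion − arrival: P0=16, P1=3, P2=1, P3=21, P4=2, P5=3, P6=17, P7=10
Total turnaround = 16 + 3 + 1 + 21 + 2 + 3 + 17 + 10 = 73

73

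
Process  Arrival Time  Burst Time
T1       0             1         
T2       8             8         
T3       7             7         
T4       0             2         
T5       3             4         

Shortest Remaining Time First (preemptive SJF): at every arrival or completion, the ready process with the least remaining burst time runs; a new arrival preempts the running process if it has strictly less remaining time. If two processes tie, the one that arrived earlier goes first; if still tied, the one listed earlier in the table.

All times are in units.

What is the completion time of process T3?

14

Timeline: | T1 0-1 | T4 1-3 | T5 3-7 | T3 7-14 | T2 14-22 |
Completion: T1=1  T2=22  T3=14  T4=3  T5=7
Turnaround (C−A): T1=1  T2=14  T3=7  T4=3  T5=4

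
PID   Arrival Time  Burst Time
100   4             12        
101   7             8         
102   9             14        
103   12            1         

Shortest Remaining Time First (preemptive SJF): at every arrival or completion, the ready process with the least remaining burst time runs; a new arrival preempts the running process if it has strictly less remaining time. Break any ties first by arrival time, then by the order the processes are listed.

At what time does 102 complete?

39

Schedule: | idle 0-4 | 100 4-7 | 101 7-12 | 103 12-13 | 101 13-16 | 100 16-25 | 102 25-39 |
Completion: 100=25  101=16  102=39  103=13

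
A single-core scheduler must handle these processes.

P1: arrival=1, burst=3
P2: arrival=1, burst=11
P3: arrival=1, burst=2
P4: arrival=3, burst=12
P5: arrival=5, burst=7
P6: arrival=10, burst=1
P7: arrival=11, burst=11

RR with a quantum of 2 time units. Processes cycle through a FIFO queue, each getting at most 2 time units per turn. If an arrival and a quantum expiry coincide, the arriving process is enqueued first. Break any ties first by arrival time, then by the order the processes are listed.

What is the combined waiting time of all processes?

Timeline: | idle 0-1 | P1 1-3 | P2 3-5 | P3 5-7 | P4 7-9 | P1 9-10 | P5 10-12 | P2 12-14 | P4 14-16 | P6 16-17 | P7 17-19 | P5 19-21 | P2 21-23 | P4 23-25 | P7 25-27 | P5 27-29 | P2 29-31 | P4 31-33 | P7 33-35 | P5 35-36 | P2 36-38 | P4 38-40 | P7 40-42 | P2 42-43 | P4 43-45 | P7 45-48 |
Completion: P1=10  P2=43  P3=7  P4=45  P5=36  P6=17  P7=48
Turnaround (C−A): P1=9  P2=42  P3=6  P4=42  P5=31  P6=7  P7=37
Waiting = turnaround − burst: P1=6, P2=31, P3=4, P4=30, P5=24, P6=6, P7=26
Total waiting = 6 + 31 + 4 + 30 + 24 + 6 + 26 = 127

127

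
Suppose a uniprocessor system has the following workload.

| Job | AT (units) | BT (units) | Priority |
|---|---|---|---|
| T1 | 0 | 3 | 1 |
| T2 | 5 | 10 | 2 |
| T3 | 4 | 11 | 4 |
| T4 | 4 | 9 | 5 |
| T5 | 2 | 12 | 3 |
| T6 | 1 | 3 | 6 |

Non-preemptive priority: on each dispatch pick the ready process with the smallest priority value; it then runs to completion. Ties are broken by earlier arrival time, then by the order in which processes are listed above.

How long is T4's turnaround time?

41

Gantt: | T1 0-3 | T5 3-15 | T2 15-25 | T3 25-36 | T4 36-45 | T6 45-48 |
Completion: T1=3  T2=25  T3=36  T4=45  T5=15  T6=48
Turnaround (C−A): T1=3  T2=20  T3=32  T4=41  T5=13  T6=47
Turnaround(T4) = completion − arrival = 45 − 4 = 41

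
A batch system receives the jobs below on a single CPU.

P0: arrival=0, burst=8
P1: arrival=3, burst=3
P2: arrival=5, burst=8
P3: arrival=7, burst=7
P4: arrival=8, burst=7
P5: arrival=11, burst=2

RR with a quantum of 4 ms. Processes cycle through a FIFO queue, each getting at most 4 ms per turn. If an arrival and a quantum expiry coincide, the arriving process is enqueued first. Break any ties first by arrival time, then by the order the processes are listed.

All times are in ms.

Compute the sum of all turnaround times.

Schedule: | P0 0-4 | P1 4-7 | P0 7-11 | P2 11-15 | P3 15-19 | P4 19-23 | P5 23-25 | P2 25-29 | P3 29-32 | P4 32-35 |
Completion: P0=11  P1=7  P2=29  P3=32  P4=35  P5=25
Turnaround = completion − arrival: P0=11, P1=4, P2=24, P3=25, P4=27, P5=14
Total turnaround = 11 + 4 + 24 + 25 + 27 + 14 = 105

105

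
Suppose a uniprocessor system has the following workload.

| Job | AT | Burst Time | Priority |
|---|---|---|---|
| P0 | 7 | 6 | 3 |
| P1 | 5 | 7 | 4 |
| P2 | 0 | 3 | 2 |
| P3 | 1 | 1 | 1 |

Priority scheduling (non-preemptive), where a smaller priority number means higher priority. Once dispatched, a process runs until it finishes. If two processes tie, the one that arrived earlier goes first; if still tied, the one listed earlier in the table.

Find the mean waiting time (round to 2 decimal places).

1.75

Timeline: | P2 0-3 | P3 3-4 | idle 4-5 | P1 5-12 | P0 12-18 |
Completion: P0=18  P1=12  P2=3  P3=4
Waiting times: P0=5, P1=0, P2=0, P3=2
Average waiting = (5+0+0+2) / 4 = 7/4 = 1.75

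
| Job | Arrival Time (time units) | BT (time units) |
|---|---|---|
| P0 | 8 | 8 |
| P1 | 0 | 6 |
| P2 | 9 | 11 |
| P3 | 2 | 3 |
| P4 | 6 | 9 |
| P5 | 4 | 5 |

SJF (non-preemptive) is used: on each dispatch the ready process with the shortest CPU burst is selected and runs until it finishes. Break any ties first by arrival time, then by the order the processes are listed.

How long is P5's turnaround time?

Schedule: | P1 0-6 | P3 6-9 | P5 9-14 | P0 14-22 | P4 22-31 | P2 31-42 |
Completion: P0=22  P1=6  P2=42  P3=9  P4=31  P5=14
Turnaround(P5) = completion − arrival = 14 − 4 = 10

10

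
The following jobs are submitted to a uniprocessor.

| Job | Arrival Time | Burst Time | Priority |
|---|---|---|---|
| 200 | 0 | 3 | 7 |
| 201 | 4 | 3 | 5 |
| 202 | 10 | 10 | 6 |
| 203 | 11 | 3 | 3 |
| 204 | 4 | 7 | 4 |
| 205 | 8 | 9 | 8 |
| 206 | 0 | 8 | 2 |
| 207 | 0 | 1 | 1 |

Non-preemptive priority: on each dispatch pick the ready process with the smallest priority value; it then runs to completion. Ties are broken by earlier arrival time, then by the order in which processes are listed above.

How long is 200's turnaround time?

35

Timeline: | 207 0-1 | 206 1-9 | 204 9-16 | 203 16-19 | 201 19-22 | 202 22-32 | 200 32-35 | 205 35-44 |
Completion: 200=35  201=22  202=32  203=19  204=16  205=44  206=9  207=1
Turnaround (C−A): 200=35  201=18  202=22  203=8  204=12  205=36  206=9  207=1
Turnaround(200) = completion − arrival = 35 − 0 = 35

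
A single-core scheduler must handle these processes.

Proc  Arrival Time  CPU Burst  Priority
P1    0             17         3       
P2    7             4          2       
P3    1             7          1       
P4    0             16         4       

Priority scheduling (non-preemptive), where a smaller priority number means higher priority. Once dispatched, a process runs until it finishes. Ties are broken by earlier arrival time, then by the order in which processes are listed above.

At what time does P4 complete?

44

Timeline: | P1 0-17 | P3 17-24 | P2 24-28 | P4 28-44 |
Completion: P1=17  P2=28  P3=24  P4=44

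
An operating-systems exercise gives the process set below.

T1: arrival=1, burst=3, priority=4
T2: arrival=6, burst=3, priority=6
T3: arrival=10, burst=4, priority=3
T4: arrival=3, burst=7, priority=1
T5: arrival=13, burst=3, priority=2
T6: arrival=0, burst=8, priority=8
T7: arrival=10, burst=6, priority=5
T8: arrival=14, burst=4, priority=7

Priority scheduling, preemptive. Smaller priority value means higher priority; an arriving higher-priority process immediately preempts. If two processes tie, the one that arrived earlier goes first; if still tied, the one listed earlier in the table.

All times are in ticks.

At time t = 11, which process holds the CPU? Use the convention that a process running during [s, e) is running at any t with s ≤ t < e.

Timeline: | T6 0-1 | T1 1-3 | T4 3-10 | T3 10-13 | T5 13-16 | T3 16-17 | T1 17-18 | T7 18-24 | T2 24-27 | T8 27-31 | T6 31-38 |
Completion: T1=18  T2=27  T3=17  T4=10  T5=16  T6=38  T7=24  T8=31

T3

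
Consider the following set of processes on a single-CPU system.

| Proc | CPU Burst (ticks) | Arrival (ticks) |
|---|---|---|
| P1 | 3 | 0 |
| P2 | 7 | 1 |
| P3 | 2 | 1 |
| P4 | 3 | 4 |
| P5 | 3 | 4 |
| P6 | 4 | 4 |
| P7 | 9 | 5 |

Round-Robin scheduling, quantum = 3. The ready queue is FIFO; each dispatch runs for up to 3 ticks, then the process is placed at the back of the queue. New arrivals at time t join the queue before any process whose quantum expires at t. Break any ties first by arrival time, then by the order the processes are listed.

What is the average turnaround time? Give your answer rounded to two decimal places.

14.29

Timeline: | P1 0-3 | P2 3-6 | P3 6-8 | P4 8-11 | P5 11-14 | P6 14-17 | P7 17-20 | P2 20-23 | P6 23-24 | P7 24-27 | P2 27-28 | P7 28-31 |
Completion: P1=3  P2=28  P3=8  P4=11  P5=14  P6=24  P7=31
Turnaround times: P1=3, P2=27, P3=7, P4=7, P5=10, P6=20, P7=26
Average turnaround = (3+27+7+7+10+20+26) / 7 = 100/7 = 14.29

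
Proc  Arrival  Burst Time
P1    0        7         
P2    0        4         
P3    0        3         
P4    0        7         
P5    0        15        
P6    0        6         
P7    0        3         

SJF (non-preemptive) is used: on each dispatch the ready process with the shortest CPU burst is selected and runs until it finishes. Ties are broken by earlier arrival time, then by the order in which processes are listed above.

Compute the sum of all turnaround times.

133

Schedule: | P3 0-3 | P7 3-6 | P2 6-10 | P6 10-16 | P1 16-23 | P4 23-30 | P5 30-45 |
Completion: P1=23  P2=10  P3=3  P4=30  P5=45  P6=16  P7=6
Turnaround (C−A): P1=23  P2=10  P3=3  P4=30  P5=45  P6=16  P7=6
Turnaround = completion − arrival: P1=23, P2=10, P3=3, P4=30, P5=45, P6=16, P7=6
Total turnaround = 23 + 10 + 3 + 30 + 45 + 16 + 6 = 133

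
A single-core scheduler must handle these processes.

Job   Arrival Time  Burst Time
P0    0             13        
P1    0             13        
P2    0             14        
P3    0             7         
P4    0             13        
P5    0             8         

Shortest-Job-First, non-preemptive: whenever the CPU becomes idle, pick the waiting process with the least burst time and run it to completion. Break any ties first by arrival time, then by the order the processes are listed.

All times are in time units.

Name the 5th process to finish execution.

P4

Schedule: | P3 0-7 | P5 7-15 | P0 15-28 | P1 28-41 | P4 41-54 | P2 54-68 |
Completion: P0=28  P1=41  P2=68  P3=7  P4=54  P5=15
Turnaround (C−A): P0=28  P1=41  P2=68  P3=7  P4=54  P5=15
Finish order: P3 → P5 → P0 → P1 → P4 → P2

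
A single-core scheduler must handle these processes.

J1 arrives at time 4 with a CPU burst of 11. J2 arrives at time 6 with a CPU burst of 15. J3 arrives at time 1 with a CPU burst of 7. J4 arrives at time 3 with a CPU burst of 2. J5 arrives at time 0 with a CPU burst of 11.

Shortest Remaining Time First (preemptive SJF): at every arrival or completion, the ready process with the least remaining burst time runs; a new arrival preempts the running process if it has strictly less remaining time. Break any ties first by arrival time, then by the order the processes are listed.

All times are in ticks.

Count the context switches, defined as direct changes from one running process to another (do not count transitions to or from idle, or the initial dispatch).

Schedule: | J5 0-1 | J3 1-3 | J4 3-5 | J3 5-10 | J5 10-20 | J1 20-31 | J2 31-46 |
Completion: J1=31  J2=46  J3=10  J4=5  J5=20
Turnaround (C−A): J1=27  J2=40  J3=9  J4=2  J5=20

6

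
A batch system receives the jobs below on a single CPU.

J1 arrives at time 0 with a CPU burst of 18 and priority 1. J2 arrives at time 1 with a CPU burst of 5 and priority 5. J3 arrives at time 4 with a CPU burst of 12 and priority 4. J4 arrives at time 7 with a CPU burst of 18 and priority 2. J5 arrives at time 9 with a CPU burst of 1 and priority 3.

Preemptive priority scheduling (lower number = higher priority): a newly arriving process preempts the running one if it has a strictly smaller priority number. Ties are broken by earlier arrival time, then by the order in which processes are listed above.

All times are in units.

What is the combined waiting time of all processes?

Schedule: | J1 0-18 | J4 18-36 | J5 36-37 | J3 37-49 | J2 49-54 |
Completion: J1=18  J2=54  J3=49  J4=36  J5=37
Waiting = turnaround − burst: J1=0, J2=48, J3=33, J4=11, J5=27
Total waiting = 0 + 48 + 33 + 11 + 27 = 119

119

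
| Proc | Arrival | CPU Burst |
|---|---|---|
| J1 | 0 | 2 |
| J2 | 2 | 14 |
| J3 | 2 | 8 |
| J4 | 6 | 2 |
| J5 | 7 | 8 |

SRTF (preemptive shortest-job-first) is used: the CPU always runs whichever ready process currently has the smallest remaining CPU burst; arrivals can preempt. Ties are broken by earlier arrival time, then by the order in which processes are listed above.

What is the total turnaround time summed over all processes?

Schedule: | J1 0-2 | J3 2-6 | J4 6-8 | J3 8-12 | J5 12-20 | J2 20-34 |
Completion: J1=2  J2=34  J3=12  J4=8  J5=20
Turnaround (C−A): J1=2  J2=32  J3=10  J4=2  J5=13
Turnaround = completion − arrival: J1=2, J2=32, J3=10, J4=2, J5=13
Total turnaround = 2 + 32 + 10 + 2 + 13 = 59

59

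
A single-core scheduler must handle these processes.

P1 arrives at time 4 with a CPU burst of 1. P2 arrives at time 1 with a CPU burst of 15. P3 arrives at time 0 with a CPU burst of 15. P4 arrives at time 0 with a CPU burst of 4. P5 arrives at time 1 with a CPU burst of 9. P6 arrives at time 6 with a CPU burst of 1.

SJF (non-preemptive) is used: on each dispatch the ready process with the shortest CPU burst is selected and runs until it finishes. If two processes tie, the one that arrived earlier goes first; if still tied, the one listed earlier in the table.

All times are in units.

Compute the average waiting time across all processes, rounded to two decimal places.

9.33

Schedule: | P4 0-4 | P1 4-5 | P5 5-14 | P6 14-15 | P3 15-30 | P2 30-45 |
Completion: P1=5  P2=45  P3=30  P4=4  P5=14  P6=15
Waiting times: P1=0, P2=29, P3=15, P4=0, P5=4, P6=8
Average waiting = (0+29+15+0+4+8) / 6 = 56/6 = 9.33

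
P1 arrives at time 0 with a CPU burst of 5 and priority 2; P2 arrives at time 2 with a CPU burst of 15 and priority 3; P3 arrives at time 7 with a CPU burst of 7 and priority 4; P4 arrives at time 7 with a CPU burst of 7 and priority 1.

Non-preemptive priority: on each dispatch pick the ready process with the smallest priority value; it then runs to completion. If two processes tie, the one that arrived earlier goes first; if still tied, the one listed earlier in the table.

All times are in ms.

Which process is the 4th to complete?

Schedule: | P1 0-5 | P2 5-20 | P4 20-27 | P3 27-34 |
Completion: P1=5  P2=20  P3=34  P4=27
Finish order: P1 → P2 → P4 → P3

P3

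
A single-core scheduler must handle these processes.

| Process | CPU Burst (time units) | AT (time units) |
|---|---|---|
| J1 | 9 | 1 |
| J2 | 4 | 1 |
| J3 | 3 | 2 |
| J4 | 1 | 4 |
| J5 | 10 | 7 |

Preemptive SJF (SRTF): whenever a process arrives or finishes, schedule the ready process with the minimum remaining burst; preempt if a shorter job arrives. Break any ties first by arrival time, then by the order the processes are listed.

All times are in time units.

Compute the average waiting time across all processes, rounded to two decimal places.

Schedule: | idle 0-1 | J2 1-5 | J4 5-6 | J3 6-9 | J1 9-18 | J5 18-28 |
Completion: J1=18  J2=5  J3=9  J4=6  J5=28
Waiting times: J1=8, J2=0, J3=4, J4=1, J5=11
Average waiting = (8+0+4+1+11) / 5 = 24/5 = 4.80

4.80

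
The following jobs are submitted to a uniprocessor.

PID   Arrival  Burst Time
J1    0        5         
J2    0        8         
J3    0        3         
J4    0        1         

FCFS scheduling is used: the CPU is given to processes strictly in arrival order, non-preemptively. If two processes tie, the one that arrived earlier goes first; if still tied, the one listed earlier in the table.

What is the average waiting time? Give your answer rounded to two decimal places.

Schedule: | J1 0-5 | J2 5-13 | J3 13-16 | J4 16-17 |
Completion: J1=5  J2=13  J3=16  J4=17
Turnaround (C−A): J1=5  J2=13  J3=16  J4=17
Waiting times: J1=0, J2=5, J3=13, J4=16
Average waiting = (0+5+13+16) / 4 = 34/4 = 8.50

8.50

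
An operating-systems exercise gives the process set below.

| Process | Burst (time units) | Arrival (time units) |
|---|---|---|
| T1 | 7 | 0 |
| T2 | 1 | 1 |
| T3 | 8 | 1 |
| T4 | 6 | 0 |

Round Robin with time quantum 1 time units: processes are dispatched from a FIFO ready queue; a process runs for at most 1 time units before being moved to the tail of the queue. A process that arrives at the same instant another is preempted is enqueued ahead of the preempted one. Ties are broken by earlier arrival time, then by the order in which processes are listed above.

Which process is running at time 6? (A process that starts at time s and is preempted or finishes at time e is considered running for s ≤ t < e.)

T3

Schedule: | T1 0-1 | T4 1-2 | T2 2-3 | T3 3-4 | T1 4-5 | T4 5-6 | T3 6-7 | T1 7-8 | T4 8-9 | T3 9-10 | T1 10-11 | T4 11-12 | T3 12-13 | T1 13-14 | T4 14-15 | T3 15-16 | T1 16-17 | T4 17-18 | T3 18-19 | T1 19-20 | T3 20-22 |
Completion: T1=20  T2=3  T3=22  T4=18
Turnaround (C−A): T1=20  T2=2  T3=21  T4=18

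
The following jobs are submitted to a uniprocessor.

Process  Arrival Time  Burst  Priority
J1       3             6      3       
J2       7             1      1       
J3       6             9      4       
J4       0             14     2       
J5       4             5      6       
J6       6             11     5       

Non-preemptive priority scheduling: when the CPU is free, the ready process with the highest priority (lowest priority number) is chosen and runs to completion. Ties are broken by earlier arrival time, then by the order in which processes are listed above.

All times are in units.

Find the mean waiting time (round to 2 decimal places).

Timeline: | J4 0-14 | J2 14-15 | J1 15-21 | J3 21-30 | J6 30-41 | J5 41-46 |
Completion: J1=21  J2=15  J3=30  J4=14  J5=46  J6=41
Waiting times: J1=12, J2=7, J3=15, J4=0, J5=37, J6=24
Average waiting = (12+7+15+0+37+24) / 6 = 95/6 = 15.83

15.83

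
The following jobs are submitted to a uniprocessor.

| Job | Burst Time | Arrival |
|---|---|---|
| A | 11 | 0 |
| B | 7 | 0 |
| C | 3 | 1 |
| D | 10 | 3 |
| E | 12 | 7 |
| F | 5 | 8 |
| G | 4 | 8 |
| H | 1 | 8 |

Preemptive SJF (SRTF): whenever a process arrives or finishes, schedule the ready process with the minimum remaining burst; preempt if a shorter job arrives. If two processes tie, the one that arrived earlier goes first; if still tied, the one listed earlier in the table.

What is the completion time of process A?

Schedule: | B 0-1 | C 1-4 | B 4-8 | H 8-9 | B 9-11 | G 11-15 | F 15-20 | D 20-30 | A 30-41 | E 41-53 |
Completion: A=41  B=11  C=4  D=30  E=53  F=20  G=15  H=9

41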